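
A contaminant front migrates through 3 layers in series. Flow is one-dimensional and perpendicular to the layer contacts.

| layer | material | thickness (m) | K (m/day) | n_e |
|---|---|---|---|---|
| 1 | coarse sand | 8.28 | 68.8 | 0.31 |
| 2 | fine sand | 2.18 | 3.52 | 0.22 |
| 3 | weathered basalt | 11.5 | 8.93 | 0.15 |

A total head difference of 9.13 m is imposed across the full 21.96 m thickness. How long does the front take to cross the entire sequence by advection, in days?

With flow normal to the layers, continuity requires the same specific discharge q through every layer.
Σ(b_i/K_i) = 8.28/68.8 + 2.18/3.52 + 11.5/8.93 = 2.027 d.
q = Δh / Σ(b_i/K_i) = 9.13 / 2.027 = 4.503 m/day.
In each layer the seepage velocity is v_i = q/n_i, so the layer transit time is t_i = b_i·n_i / q:
  layer 1 (coarse sand): t_1 = 8.28 × 0.31 / 4.503 = 0.5700 d
  layer 2 (fine sand): t_2 = 2.18 × 0.22 / 4.503 = 0.1065 d
  layer 3 (weathered basalt): t_3 = 11.5 × 0.15 / 4.503 = 0.3831 d
Total t = Σ t_i = 1.060 days.

1.06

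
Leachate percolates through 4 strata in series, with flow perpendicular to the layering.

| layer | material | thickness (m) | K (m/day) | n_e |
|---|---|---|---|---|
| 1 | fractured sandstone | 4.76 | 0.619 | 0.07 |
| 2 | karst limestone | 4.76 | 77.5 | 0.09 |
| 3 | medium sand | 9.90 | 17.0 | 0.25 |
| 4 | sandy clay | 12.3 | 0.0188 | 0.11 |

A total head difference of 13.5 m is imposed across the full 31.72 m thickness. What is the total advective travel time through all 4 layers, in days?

225

With flow normal to the layers, continuity requires the same specific discharge q through every layer.
Σ(b_i/K_i) = 4.76/0.619 + 4.76/77.5 + 9.90/17.0 + 12.3/0.0188 = 662.6 d.
q = Δh / Σ(b_i/K_i) = 13.5 / 662.6 = 0.02037 m/day.
In each layer the seepage velocity is v_i = q/n_i, so the layer transit time is t_i = b_i·n_i / q:
  layer 1 (fractured sandstone): t_1 = 4.76 × 0.07 / 0.02037 = 16.35 d
  layer 2 (karst limestone): t_2 = 4.76 × 0.09 / 0.02037 = 21.03 d
  layer 3 (medium sand): t_3 = 9.90 × 0.25 / 0.02037 = 121.5 d
  layer 4 (sandy clay): t_4 = 12.3 × 0.11 / 0.02037 = 66.41 d
Total t = Σ t_i = 225.3 days.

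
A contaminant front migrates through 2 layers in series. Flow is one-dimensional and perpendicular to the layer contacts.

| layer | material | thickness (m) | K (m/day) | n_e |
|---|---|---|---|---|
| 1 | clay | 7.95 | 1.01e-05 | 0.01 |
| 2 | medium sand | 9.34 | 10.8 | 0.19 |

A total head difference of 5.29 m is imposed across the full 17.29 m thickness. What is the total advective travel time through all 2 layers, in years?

755

With flow normal to the layers, continuity requires the same specific discharge q through every layer.
Σ(b_i/K_i) = 7.95/1.01e-05 + 9.34/10.8 = 7.871e+05 d.
q = Δh / Σ(b_i/K_i) = 5.29 / 7.871e+05 = 6.721e-06 m/day.
In each layer the seepage velocity is v_i = q/n_i, so the layer transit time is t_i = b_i·n_i / q:
  layer 1 (clay): t_1 = 7.95 × 0.01 / 6.721e-06 = 11829 d
  layer 2 (medium sand): t_2 = 9.34 × 0.19 / 6.721e-06 = 2.641e+05 d
Total t = Σ t_i = 2.759e+05 days = 755.3 years.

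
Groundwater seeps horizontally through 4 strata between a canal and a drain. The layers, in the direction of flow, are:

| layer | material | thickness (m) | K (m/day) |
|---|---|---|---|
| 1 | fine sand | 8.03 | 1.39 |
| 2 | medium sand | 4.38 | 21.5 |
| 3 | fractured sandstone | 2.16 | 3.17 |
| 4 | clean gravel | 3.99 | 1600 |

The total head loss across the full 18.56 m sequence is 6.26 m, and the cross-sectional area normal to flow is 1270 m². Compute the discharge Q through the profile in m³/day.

Flow is perpendicular to layering, so the layers act in series and the equivalent K is the thickness-weighted harmonic mean.
Total thickness L = 8.03 + 4.38 + 2.16 + 3.99 = 18.56 m.
Σ(b_i/K_i) = 8.03/1.39 + 4.38/21.5 + 2.16/3.17 + 3.99/1600 = 6.665 d.
K_eq = L / Σ(b_i/K_i) = 18.56 / 6.665 = 2.785 m/day.
Q = K_eq · A · (Δh/L) = 2.785 × 1270 × (6.26/18.56) = 1193 m³/day.

1190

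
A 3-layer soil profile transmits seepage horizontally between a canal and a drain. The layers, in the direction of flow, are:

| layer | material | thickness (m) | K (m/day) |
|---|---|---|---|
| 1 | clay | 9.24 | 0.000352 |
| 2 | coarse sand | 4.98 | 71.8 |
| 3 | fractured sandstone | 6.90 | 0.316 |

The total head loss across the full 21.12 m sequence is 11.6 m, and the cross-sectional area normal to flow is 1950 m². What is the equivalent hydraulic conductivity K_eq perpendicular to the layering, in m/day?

0.000804

Flow is perpendicular to layering, so the layers act in series and the equivalent K is the thickness-weighted harmonic mean.
Total thickness L = 9.24 + 4.98 + 6.90 = 21.12 m.
Σ(b_i/K_i) = 9.24/0.000352 + 4.98/71.8 + 6.90/0.316 = 26272 d.
K_eq = L / Σ(b_i/K_i) = 21.12 / 26272 = 0.0008039 m/day.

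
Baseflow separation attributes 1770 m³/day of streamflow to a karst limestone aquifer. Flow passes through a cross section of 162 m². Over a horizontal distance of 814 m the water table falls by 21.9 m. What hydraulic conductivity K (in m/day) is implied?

406

Hydraulic gradient i = Δh / L = 21.9 / 814 = 0.02690.
From Q = K·A·i, K = Q / (A·i) = 1770 / (162.0 × 0.02690) = 406.1 m/day.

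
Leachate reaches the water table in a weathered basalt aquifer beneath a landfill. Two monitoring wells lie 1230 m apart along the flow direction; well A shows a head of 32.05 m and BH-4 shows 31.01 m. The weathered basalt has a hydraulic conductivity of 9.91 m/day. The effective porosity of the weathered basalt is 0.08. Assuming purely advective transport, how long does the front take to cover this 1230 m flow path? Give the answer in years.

Hydraulic gradient i = (32.05 − 31.01) / 1230 = 1.04 / 1230 = 0.0008455.
Darcy flux q = K · i = 9.910 × 0.0008455 = 0.008379 m/day.
Seepage velocity v = q / n_e = 0.008379 / 0.08 = 0.1047 m/day.
Travel time t = L / v = 1230 / 0.1047 = 11743 days = 32.15 years.

32.2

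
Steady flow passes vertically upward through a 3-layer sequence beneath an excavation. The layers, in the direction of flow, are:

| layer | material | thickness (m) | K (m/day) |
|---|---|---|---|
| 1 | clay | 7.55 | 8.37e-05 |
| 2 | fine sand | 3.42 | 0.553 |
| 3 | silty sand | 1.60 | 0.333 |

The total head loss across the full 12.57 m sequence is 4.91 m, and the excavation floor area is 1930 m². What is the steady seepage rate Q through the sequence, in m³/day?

0.105

Flow is perpendicular to layering, so the layers act in series and the equivalent K is the thickness-weighted harmonic mean.
Total thickness L = 7.55 + 3.42 + 1.60 = 12.57 m.
Σ(b_i/K_i) = 7.55/8.37e-05 + 3.42/0.553 + 1.60/0.333 = 90214 d.
K_eq = L / Σ(b_i/K_i) = 12.57 / 90214 = 0.0001393 m/day.
Q = K_eq · A · (Δh/L) = 0.0001393 × 1930 × (4.91/12.57) = 0.1050 m³/day.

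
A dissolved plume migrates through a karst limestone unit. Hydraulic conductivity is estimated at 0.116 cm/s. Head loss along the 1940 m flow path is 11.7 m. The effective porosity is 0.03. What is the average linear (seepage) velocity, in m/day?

20.1

Convert K: 0.116 cm/s × 864 = 100.2 m/day.
Hydraulic gradient i = Δh / L = 11.7 / 1940 = 0.006031.
Darcy flux q = K · i = 100.2 × 0.006031 = 0.6044 m/day.
Seepage velocity v = q / n_e = 0.6044 / 0.03 = 20.15 m/day.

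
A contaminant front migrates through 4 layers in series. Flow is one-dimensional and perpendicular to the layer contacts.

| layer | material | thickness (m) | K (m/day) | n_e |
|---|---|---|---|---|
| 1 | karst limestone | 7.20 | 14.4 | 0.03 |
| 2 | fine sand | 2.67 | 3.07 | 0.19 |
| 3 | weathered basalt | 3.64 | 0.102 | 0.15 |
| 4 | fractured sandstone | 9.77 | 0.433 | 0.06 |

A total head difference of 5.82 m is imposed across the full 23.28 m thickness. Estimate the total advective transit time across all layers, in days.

With flow normal to the layers, continuity requires the same specific discharge q through every layer.
Σ(b_i/K_i) = 7.20/14.4 + 2.67/3.07 + 3.64/0.102 + 9.77/0.433 = 59.62 d.
q = Δh / Σ(b_i/K_i) = 5.82 / 59.62 = 0.09762 m/day.
In each layer the seepage velocity is v_i = q/n_i, so the layer transit time is t_i = b_i·n_i / q:
  layer 1 (karst limestone): t_1 = 7.20 × 0.03 / 0.09762 = 2.213 d
  layer 2 (fine sand): t_2 = 2.67 × 0.19 / 0.09762 = 5.197 d
  layer 3 (weathered basalt): t_3 = 3.64 × 0.15 / 0.09762 = 5.593 d
  layer 4 (fractured sandstone): t_4 = 9.77 × 0.06 / 0.09762 = 6.005 d
Total t = Σ t_i = 19.01 days.

19.0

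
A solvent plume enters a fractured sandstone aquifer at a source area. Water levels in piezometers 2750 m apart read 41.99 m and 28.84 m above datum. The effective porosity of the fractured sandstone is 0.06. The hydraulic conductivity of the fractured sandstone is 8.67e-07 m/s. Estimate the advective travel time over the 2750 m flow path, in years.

Convert K: 8.67e-07 m/s × 86400 = 0.07491 m/day.
Hydraulic gradient i = (41.99 − 28.84) / 2750 = 13.15 / 2750 = 0.004782.
Darcy flux q = K · i = 0.07491 × 0.004782 = 0.0003582 m/day.
Seepage velocity v = q / n_e = 0.0003582 / 0.06 = 0.005970 m/day.
Travel time t = L / v = 2750 / 0.005970 = 4.606e+05 days = 1261 years.

1260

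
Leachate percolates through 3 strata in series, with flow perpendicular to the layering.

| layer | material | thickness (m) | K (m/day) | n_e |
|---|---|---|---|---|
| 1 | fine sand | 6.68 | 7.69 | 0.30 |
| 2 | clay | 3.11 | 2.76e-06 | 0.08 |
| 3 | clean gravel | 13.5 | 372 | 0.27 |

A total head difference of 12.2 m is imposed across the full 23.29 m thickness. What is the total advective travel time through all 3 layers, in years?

With flow normal to the layers, continuity requires the same specific discharge q through every layer.
Σ(b_i/K_i) = 6.68/7.69 + 3.11/2.76e-06 + 13.5/372 = 1.127e+06 d.
q = Δh / Σ(b_i/K_i) = 12.2 / 1.127e+06 = 1.083e-05 m/day.
In each layer the seepage velocity is v_i = q/n_i, so the layer transit time is t_i = b_i·n_i / q:
  layer 1 (fine sand): t_1 = 6.68 × 0.30 / 1.083e-05 = 1.851e+05 d
  layer 2 (clay): t_2 = 3.11 × 0.08 / 1.083e-05 = 22980 d
  layer 3 (clean gravel): t_3 = 13.5 × 0.27 / 1.083e-05 = 3.367e+05 d
Total t = Σ t_i = 5.447e+05 days = 1491 years.

1490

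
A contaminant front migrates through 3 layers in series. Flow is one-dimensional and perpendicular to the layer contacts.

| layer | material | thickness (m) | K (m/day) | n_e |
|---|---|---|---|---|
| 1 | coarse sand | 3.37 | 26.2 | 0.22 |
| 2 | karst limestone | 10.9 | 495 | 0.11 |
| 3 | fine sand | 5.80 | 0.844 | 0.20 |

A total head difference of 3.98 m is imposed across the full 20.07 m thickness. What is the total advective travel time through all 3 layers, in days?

5.47

With flow normal to the layers, continuity requires the same specific discharge q through every layer.
Σ(b_i/K_i) = 3.37/26.2 + 10.9/495 + 5.80/0.844 = 7.023 d.
q = Δh / Σ(b_i/K_i) = 3.98 / 7.023 = 0.5667 m/day.
In each layer the seepage velocity is v_i = q/n_i, so the layer transit time is t_i = b_i·n_i / q:
  layer 1 (coarse sand): t_1 = 3.37 × 0.22 / 0.5667 = 1.308 d
  layer 2 (karst limestone): t_2 = 10.9 × 0.11 / 0.5667 = 2.116 d
  layer 3 (fine sand): t_3 = 5.80 × 0.20 / 0.5667 = 2.047 d
Total t = Σ t_i = 5.471 days.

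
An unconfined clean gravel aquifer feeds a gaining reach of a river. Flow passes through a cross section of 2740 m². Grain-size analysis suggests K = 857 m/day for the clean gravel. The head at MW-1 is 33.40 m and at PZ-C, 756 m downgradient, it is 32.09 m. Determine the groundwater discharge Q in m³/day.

4070

Hydraulic gradient i = (33.40 − 32.09) / 756 = 1.31 / 756 = 0.001733.
Darcy's law: Q = K · A · i = 857.0 × 2740 × 0.001733 = 4069 m³/day.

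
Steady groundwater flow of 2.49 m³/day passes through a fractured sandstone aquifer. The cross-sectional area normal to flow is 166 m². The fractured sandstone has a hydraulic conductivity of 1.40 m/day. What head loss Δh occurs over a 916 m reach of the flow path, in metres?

9.81

From Q = K·A·i, i = Q / (K·A) = 2.49 / (1.400 × 166.0) = 0.01071.
Head loss Δh = i · L = 0.01071 × 916 = 9.814 m.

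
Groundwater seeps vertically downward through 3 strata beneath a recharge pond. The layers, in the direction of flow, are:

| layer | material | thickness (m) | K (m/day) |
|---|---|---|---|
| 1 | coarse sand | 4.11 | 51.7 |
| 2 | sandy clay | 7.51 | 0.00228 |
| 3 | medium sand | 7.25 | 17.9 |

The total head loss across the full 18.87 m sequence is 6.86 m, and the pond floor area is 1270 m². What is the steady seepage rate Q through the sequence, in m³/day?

Flow is perpendicular to layering, so the layers act in series and the equivalent K is the thickness-weighted harmonic mean.
Total thickness L = 4.11 + 7.51 + 7.25 = 18.87 m.
Σ(b_i/K_i) = 4.11/51.7 + 7.51/0.00228 + 7.25/17.9 = 3294 d.
K_eq = L / Σ(b_i/K_i) = 18.87 / 3294 = 0.005728 m/day.
Q = K_eq · A · (Δh/L) = 0.005728 × 1270 × (6.86/18.87) = 2.645 m³/day.

2.64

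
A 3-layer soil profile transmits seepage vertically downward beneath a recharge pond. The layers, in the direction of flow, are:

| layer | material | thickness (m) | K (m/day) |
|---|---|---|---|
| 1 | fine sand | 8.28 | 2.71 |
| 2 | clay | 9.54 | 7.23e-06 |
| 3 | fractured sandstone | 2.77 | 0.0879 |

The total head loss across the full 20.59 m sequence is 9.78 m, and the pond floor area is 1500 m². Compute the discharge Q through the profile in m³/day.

Flow is perpendicular to layering, so the layers act in series and the equivalent K is the thickness-weighted harmonic mean.
Total thickness L = 8.28 + 9.54 + 2.77 = 20.59 m.
Σ(b_i/K_i) = 8.28/2.71 + 9.54/7.23e-06 + 2.77/0.0879 = 1.320e+06 d.
K_eq = L / Σ(b_i/K_i) = 20.59 / 1.320e+06 = 1.560e-05 m/day.
Q = K_eq · A · (Δh/L) = 1.560e-05 × 1500 × (9.78/20.59) = 0.01112 m³/day.

0.0111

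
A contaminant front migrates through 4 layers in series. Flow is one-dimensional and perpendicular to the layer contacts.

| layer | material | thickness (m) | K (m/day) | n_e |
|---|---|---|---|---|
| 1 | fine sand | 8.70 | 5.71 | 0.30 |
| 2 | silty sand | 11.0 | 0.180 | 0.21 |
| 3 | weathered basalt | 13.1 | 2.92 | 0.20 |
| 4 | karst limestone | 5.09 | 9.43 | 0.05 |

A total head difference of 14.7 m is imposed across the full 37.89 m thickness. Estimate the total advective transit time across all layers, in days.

With flow normal to the layers, continuity requires the same specific discharge q through every layer.
Σ(b_i/K_i) = 8.70/5.71 + 11.0/0.180 + 13.1/2.92 + 5.09/9.43 = 67.66 d.
q = Δh / Σ(b_i/K_i) = 14.7 / 67.66 = 0.2173 m/day.
In each layer the seepage velocity is v_i = q/n_i, so the layer transit time is t_i = b_i·n_i / q:
  layer 1 (fine sand): t_1 = 8.70 × 0.30 / 0.2173 = 12.01 d
  layer 2 (silty sand): t_2 = 11.0 × 0.21 / 0.2173 = 10.63 d
  layer 3 (weathered basalt): t_3 = 13.1 × 0.20 / 0.2173 = 12.06 d
  layer 4 (karst limestone): t_4 = 5.09 × 0.05 / 0.2173 = 1.171 d
Total t = Σ t_i = 35.88 days.

35.9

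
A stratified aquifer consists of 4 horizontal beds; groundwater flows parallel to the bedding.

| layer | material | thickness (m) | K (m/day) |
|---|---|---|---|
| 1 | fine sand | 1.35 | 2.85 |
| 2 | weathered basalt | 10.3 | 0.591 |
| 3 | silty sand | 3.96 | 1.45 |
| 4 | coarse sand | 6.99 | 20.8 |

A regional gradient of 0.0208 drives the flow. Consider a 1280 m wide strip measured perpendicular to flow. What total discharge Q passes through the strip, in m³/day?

Flow is parallel to layering, so each bed carries its own Darcy discharge and the transmissivities add.
Σ(K_i·b_i) = 2.85×1.35 + 0.591×10.3 + 1.45×3.96 + 20.8×6.99 = 161.1 m²/day.
Hydraulic gradient i = 0.0208.
Q = Σ(K_i·b_i) · W · i = 161.1 × 1280 × 0.02080 = 4288 m³/day.

4290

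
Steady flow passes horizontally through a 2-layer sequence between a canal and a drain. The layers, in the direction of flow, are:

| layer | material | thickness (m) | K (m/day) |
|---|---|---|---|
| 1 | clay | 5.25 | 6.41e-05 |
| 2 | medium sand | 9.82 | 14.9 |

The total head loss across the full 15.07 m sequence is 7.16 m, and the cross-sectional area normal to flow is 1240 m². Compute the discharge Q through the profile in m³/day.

0.108

Flow is perpendicular to layering, so the layers act in series and the equivalent K is the thickness-weighted harmonic mean.
Total thickness L = 5.25 + 9.82 = 15.07 m.
Σ(b_i/K_i) = 5.25/6.41e-05 + 9.82/14.9 = 81904 d.
K_eq = L / Σ(b_i/K_i) = 15.07 / 81904 = 0.0001840 m/day.
Q = K_eq · A · (Δh/L) = 0.0001840 × 1240 × (7.16/15.07) = 0.1084 m³/day.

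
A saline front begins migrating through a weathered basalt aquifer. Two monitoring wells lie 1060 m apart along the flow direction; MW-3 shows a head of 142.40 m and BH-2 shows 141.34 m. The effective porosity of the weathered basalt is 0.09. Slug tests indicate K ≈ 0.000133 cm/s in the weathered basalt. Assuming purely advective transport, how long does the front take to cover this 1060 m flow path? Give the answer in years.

Convert K: 0.000133 cm/s × 864 = 0.1149 m/day.
Hydraulic gradient i = (142.40 − 141.34) / 1060 = 1.06 / 1060 = 0.001000.
Darcy flux q = K · i = 0.1149 × 0.001000 = 0.0001149 m/day.
Seepage velocity v = q / n_e = 0.0001149 / 0.09 = 0.001277 m/day.
Travel time t = L / v = 1060 / 0.001277 = 8.302e+05 days = 2273 years.

2270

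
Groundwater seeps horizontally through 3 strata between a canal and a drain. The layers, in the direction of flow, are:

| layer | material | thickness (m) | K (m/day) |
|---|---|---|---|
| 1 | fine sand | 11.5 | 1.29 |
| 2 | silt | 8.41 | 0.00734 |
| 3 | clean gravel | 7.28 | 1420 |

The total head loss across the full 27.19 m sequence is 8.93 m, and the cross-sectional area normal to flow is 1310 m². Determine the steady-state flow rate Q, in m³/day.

10.1

Flow is perpendicular to layering, so the layers act in series and the equivalent K is the thickness-weighted harmonic mean.
Total thickness L = 11.5 + 8.41 + 7.28 = 27.19 m.
Σ(b_i/K_i) = 11.5/1.29 + 8.41/0.00734 + 7.28/1420 = 1155 d.
K_eq = L / Σ(b_i/K_i) = 27.19 / 1155 = 0.02355 m/day.
Q = K_eq · A · (Δh/L) = 0.02355 × 1310 × (8.93/27.19) = 10.13 m³/day.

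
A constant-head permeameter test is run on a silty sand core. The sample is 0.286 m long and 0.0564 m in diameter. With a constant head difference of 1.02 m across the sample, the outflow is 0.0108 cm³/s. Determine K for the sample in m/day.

Cross-sectional area A = π·(d/2)² = π × (0.0564/2)² = 0.002498 m².
Convert discharge: 0.0108 cm³/s = 1.080e-08 m³/s.
Darcy's law rearranged: K = Q·L / (A·Δh) = 1.080e-08 × 0.286 / (0.002498 × 1.02) = 1.212e-06 m/s = 0.1047 m/day.

0.105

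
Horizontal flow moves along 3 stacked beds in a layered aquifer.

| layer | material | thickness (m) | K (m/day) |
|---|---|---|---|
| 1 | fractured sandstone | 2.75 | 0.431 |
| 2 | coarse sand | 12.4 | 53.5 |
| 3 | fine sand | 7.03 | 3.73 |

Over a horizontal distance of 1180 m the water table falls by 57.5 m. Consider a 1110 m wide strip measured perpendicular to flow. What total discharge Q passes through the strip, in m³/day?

37400

Flow is parallel to layering, so each bed carries its own Darcy discharge and the transmissivities add.
Σ(K_i·b_i) = 0.431×2.75 + 53.5×12.4 + 3.73×7.03 = 690.8 m²/day.
Hydraulic gradient i = Δh / L = 57.5 / 1180 = 0.04873.
Q = Σ(K_i·b_i) · W · i = 690.8 × 1110 × 0.04873 = 37365 m³/day.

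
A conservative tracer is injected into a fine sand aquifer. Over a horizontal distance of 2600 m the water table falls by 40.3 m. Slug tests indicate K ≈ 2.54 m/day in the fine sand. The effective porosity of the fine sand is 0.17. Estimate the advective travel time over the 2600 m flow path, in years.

Hydraulic gradient i = Δh / L = 40.3 / 2600 = 0.01550.
Darcy flux q = K · i = 2.540 × 0.01550 = 0.03937 m/day.
Seepage velocity v = q / n_e = 0.03937 / 0.17 = 0.2316 m/day.
Travel time t = L / v = 2600 / 0.2316 = 11227 days = 30.74 years.

30.7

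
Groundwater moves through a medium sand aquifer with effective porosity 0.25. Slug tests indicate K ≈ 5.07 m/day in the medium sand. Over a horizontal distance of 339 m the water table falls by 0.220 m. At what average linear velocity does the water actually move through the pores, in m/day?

Hydraulic gradient i = Δh / L = 0.220 / 339 = 0.0006490.
Darcy flux q = K · i = 5.070 × 0.0006490 = 0.003290 m/day.
Seepage velocity v = q / n_e = 0.003290 / 0.25 = 0.01316 m/day.

0.0132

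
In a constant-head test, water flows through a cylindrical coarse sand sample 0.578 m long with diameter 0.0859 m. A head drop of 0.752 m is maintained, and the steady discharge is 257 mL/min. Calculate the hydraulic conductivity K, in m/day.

Cross-sectional area A = π·(d/2)² = π × (0.0859/2)² = 0.005795 m².
Convert discharge: 257 mL/min = 4.283e-06 m³/s.
Darcy's law rearranged: K = Q·L / (A·Δh) = 4.283e-06 × 0.578 / (0.005795 × 0.752) = 0.0005681 m/s = 49.08 m/day.

49.1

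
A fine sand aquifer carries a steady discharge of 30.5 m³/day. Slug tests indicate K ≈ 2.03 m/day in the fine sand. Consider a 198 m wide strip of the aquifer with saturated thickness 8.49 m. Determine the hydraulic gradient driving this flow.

Cross-sectional area A = 198 × 8.49 = 1681 m².
From Q = K·A·i, i = Q / (K·A) = 30.5 / (2.030 × 1681) = 0.008938.

0.00894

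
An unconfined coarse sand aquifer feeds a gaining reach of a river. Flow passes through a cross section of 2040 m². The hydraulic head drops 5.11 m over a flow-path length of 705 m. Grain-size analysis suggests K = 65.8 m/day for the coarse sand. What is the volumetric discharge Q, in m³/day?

Hydraulic gradient i = Δh / L = 5.11 / 705 = 0.007248.
Darcy's law: Q = K · A · i = 65.80 × 2040 × 0.007248 = 972.9 m³/day.

973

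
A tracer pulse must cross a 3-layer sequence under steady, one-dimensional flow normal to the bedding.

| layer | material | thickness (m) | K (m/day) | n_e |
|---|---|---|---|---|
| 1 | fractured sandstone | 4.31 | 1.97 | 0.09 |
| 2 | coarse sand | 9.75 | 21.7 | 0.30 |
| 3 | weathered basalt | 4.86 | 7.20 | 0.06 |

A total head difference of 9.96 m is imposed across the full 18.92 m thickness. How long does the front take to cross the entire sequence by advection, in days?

With flow normal to the layers, continuity requires the same specific discharge q through every layer.
Σ(b_i/K_i) = 4.31/1.97 + 9.75/21.7 + 4.86/7.20 = 3.312 d.
q = Δh / Σ(b_i/K_i) = 9.96 / 3.312 = 3.007 m/day.
In each layer the seepage velocity is v_i = q/n_i, so the layer transit time is t_i = b_i·n_i / q:
  layer 1 (fractured sandstone): t_1 = 4.31 × 0.09 / 3.007 = 0.1290 d
  layer 2 (coarse sand): t_2 = 9.75 × 0.30 / 3.007 = 0.9727 d
  layer 3 (weathered basalt): t_3 = 4.86 × 0.06 / 3.007 = 0.09697 d
Total t = Σ t_i = 1.199 days.

1.20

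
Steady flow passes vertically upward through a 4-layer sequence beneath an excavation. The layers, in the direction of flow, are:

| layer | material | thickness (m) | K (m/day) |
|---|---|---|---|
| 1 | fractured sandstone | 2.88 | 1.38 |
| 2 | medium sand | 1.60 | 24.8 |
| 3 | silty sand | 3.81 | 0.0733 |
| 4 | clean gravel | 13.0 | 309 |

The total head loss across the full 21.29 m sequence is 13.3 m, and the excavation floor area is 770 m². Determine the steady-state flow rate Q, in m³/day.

189

Flow is perpendicular to layering, so the layers act in series and the equivalent K is the thickness-weighted harmonic mean.
Total thickness L = 2.88 + 1.60 + 3.81 + 13.0 = 21.29 m.
Σ(b_i/K_i) = 2.88/1.38 + 1.60/24.8 + 3.81/0.0733 + 13.0/309 = 54.17 d.
K_eq = L / Σ(b_i/K_i) = 21.29 / 54.17 = 0.3930 m/day.
Q = K_eq · A · (Δh/L) = 0.3930 × 770 × (13.3/21.29) = 189.0 m³/day.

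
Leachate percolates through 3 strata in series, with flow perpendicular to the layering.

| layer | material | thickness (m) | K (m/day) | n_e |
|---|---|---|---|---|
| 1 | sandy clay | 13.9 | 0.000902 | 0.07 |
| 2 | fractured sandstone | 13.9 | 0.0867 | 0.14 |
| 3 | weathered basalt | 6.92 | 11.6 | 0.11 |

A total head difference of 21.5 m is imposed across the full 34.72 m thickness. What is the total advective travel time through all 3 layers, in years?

7.30

With flow normal to the layers, continuity requires the same specific discharge q through every layer.
Σ(b_i/K_i) = 13.9/0.000902 + 13.9/0.0867 + 6.92/11.6 = 15571 d.
q = Δh / Σ(b_i/K_i) = 21.5 / 15571 = 0.001381 m/day.
In each layer the seepage velocity is v_i = q/n_i, so the layer transit time is t_i = b_i·n_i / q:
  layer 1 (sandy clay): t_1 = 13.9 × 0.07 / 0.001381 = 704.7 d
  layer 2 (fractured sandstone): t_2 = 13.9 × 0.14 / 0.001381 = 1409 d
  layer 3 (weathered basalt): t_3 = 6.92 × 0.11 / 0.001381 = 551.3 d
Total t = Σ t_i = 2665 days = 7.297 years.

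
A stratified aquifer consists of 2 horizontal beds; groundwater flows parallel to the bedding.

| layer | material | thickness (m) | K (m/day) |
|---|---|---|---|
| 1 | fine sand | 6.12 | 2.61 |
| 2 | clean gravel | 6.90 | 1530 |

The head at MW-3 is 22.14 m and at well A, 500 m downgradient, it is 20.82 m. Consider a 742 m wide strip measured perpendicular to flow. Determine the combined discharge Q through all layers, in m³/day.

20700

Flow is parallel to layering, so each bed carries its own Darcy discharge and the transmissivities add.
Σ(K_i·b_i) = 2.61×6.12 + 1530×6.90 = 10573 m²/day.
Hydraulic gradient i = (22.14 − 20.82) / 500 = 1.32 / 500 = 0.002640.
Q = Σ(K_i·b_i) · W · i = 10573 × 742 × 0.002640 = 20711 m³/day.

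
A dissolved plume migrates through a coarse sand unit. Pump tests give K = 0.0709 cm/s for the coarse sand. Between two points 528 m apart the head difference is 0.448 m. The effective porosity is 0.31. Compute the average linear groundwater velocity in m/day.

Convert K: 0.0709 cm/s × 864 = 61.26 m/day.
Hydraulic gradient i = Δh / L = 0.448 / 528 = 0.0008485.
Darcy flux q = K · i = 61.26 × 0.0008485 = 0.05198 m/day.
Seepage velocity v = q / n_e = 0.05198 / 0.31 = 0.1677 m/day.

0.168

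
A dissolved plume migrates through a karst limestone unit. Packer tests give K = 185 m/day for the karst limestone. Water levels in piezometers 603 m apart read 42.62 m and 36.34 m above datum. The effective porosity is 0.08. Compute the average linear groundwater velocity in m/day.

Hydraulic gradient i = (42.62 − 36.34) / 603 = 6.28 / 603 = 0.01041.
Darcy flux q = K · i = 185.0 × 0.01041 = 1.927 m/day.
Seepage velocity v = q / n_e = 1.927 / 0.08 = 24.08 m/day.

24.1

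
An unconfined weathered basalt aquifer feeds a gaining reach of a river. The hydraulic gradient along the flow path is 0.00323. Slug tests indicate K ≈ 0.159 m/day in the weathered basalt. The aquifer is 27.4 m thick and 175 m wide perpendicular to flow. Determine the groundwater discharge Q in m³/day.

2.46

Cross-sectional area A = 175 × 27.4 = 4795 m².
Hydraulic gradient i = 0.00323.
Darcy's law: Q = K · A · i = 0.1590 × 4795 × 0.003230 = 2.463 m³/day.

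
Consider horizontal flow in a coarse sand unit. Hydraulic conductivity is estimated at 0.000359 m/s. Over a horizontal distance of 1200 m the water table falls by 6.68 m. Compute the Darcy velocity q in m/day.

Convert K: 0.000359 m/s × 86400 = 31.02 m/day.
Hydraulic gradient i = Δh / L = 6.68 / 1200 = 0.005567.
Specific discharge q = K · i = 31.02 × 0.005567 = 0.1727 m/day.

0.173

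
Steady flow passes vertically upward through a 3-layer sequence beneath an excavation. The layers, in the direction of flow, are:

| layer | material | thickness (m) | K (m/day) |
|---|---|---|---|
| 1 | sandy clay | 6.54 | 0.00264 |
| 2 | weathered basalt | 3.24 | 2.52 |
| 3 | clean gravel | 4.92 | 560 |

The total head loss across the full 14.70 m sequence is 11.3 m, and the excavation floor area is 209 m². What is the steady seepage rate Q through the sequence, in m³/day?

0.953

Flow is perpendicular to layering, so the layers act in series and the equivalent K is the thickness-weighted harmonic mean.
Total thickness L = 6.54 + 3.24 + 4.92 = 14.70 m.
Σ(b_i/K_i) = 6.54/0.00264 + 3.24/2.52 + 4.92/560 = 2479 d.
K_eq = L / Σ(b_i/K_i) = 14.70 / 2479 = 0.005931 m/day.
Q = K_eq · A · (Δh/L) = 0.005931 × 209 × (11.3/14.70) = 0.9528 m³/day.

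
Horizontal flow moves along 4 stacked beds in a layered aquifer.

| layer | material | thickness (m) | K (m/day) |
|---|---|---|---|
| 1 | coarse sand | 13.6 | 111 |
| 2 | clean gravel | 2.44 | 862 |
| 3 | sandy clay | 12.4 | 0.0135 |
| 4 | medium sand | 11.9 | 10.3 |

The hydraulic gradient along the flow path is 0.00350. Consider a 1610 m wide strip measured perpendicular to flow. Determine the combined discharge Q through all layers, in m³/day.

Flow is parallel to layering, so each bed carries its own Darcy discharge and the transmissivities add.
Σ(K_i·b_i) = 111×13.6 + 862×2.44 + 0.0135×12.4 + 10.3×11.9 = 3736 m²/day.
Hydraulic gradient i = 0.00350.
Q = Σ(K_i·b_i) · W · i = 3736 × 1610 × 0.003500 = 21050 m³/day.

21100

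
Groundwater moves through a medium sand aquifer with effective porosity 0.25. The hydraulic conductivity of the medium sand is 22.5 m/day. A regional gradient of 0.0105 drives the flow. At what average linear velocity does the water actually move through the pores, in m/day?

0.945

Hydraulic gradient i = 0.0105.
Darcy flux q = K · i = 22.50 × 0.01050 = 0.2363 m/day.
Seepage velocity v = q / n_e = 0.2363 / 0.25 = 0.9450 m/day.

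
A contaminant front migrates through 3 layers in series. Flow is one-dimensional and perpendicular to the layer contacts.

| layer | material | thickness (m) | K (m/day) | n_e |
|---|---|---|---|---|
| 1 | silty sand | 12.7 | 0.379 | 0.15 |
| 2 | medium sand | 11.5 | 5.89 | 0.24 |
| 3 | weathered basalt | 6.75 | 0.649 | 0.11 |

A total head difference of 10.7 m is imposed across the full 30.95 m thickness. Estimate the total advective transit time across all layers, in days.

With flow normal to the layers, continuity requires the same specific discharge q through every layer.
Σ(b_i/K_i) = 12.7/0.379 + 11.5/5.89 + 6.75/0.649 = 45.86 d.
q = Δh / Σ(b_i/K_i) = 10.7 / 45.86 = 0.2333 m/day.
In each layer the seepage velocity is v_i = q/n_i, so the layer transit time is t_i = b_i·n_i / q:
  layer 1 (silty sand): t_1 = 12.7 × 0.15 / 0.2333 = 8.165 d
  layer 2 (medium sand): t_2 = 11.5 × 0.24 / 0.2333 = 11.83 d
  layer 3 (weathered basalt): t_3 = 6.75 × 0.11 / 0.2333 = 3.183 d
Total t = Σ t_i = 23.18 days.

23.2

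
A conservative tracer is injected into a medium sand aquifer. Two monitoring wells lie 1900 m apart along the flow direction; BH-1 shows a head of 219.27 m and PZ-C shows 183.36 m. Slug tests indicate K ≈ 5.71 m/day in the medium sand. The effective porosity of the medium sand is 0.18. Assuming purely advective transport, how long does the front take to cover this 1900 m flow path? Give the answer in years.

8.68

Hydraulic gradient i = (219.27 − 183.36) / 1900 = 35.91 / 1900 = 0.01890.
Darcy flux q = K · i = 5.710 × 0.01890 = 0.1079 m/day.
Seepage velocity v = q / n_e = 0.1079 / 0.18 = 0.5995 m/day.
Travel time t = L / v = 1900 / 0.5995 = 3169 days = 8.676 years.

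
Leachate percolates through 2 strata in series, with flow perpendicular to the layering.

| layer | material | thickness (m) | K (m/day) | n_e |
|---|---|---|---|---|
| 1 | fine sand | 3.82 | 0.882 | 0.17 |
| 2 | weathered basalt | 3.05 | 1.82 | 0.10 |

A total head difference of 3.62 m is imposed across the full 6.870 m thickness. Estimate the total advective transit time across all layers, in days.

1.58

With flow normal to the layers, continuity requires the same specific discharge q through every layer.
Σ(b_i/K_i) = 3.82/0.882 + 3.05/1.82 = 6.007 d.
q = Δh / Σ(b_i/K_i) = 3.62 / 6.007 = 0.6026 m/day.
In each layer the seepage velocity is v_i = q/n_i, so the layer transit time is t_i = b_i·n_i / q:
  layer 1 (fine sand): t_1 = 3.82 × 0.17 / 0.6026 = 1.078 d
  layer 2 (weathered basalt): t_2 = 3.05 × 0.10 / 0.6026 = 0.5061 d
Total t = Σ t_i = 1.584 days.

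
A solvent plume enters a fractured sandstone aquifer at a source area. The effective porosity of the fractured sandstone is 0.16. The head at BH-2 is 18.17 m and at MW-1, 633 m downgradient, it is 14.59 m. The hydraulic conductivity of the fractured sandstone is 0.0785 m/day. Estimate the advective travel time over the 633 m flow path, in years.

Hydraulic gradient i = (18.17 − 14.59) / 633 = 3.58 / 633 = 0.005656.
Darcy flux q = K · i = 0.07850 × 0.005656 = 0.0004440 m/day.
Seepage velocity v = q / n_e = 0.0004440 / 0.16 = 0.002775 m/day.
Travel time t = L / v = 633 / 0.002775 = 2.281e+05 days = 624.6 years.

625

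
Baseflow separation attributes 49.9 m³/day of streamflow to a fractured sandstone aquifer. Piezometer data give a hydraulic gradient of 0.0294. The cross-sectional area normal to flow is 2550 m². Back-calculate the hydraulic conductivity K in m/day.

Hydraulic gradient i = 0.0294.
From Q = K·A·i, K = Q / (A·i) = 49.9 / (2550 × 0.02940) = 0.6656 m/day.

0.666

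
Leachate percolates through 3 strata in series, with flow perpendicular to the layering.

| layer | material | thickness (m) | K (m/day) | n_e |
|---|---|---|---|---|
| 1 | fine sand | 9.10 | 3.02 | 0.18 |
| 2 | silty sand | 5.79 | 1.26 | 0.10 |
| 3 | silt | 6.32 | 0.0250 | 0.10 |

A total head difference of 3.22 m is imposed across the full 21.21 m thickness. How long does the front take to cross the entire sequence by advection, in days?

230

With flow normal to the layers, continuity requires the same specific discharge q through every layer.
Σ(b_i/K_i) = 9.10/3.02 + 5.79/1.26 + 6.32/0.0250 = 260.4 d.
q = Δh / Σ(b_i/K_i) = 3.22 / 260.4 = 0.01237 m/day.
In each layer the seepage velocity is v_i = q/n_i, so the layer transit time is t_i = b_i·n_i / q:
  layer 1 (fine sand): t_1 = 9.10 × 0.18 / 0.01237 = 132.5 d
  layer 2 (silty sand): t_2 = 5.79 × 0.10 / 0.01237 = 46.83 d
  layer 3 (silt): t_3 = 6.32 × 0.10 / 0.01237 = 51.11 d
Total t = Σ t_i = 230.4 days.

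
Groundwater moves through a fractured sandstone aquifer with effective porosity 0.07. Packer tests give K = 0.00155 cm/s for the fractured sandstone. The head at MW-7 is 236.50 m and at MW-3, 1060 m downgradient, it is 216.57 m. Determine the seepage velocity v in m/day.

0.360

Convert K: 0.00155 cm/s × 864 = 1.339 m/day.
Hydraulic gradient i = (236.50 − 216.57) / 1060 = 19.93 / 1060 = 0.01880.
Darcy flux q = K · i = 1.339 × 0.01880 = 0.02518 m/day.
Seepage velocity v = q / n_e = 0.02518 / 0.07 = 0.3597 m/day.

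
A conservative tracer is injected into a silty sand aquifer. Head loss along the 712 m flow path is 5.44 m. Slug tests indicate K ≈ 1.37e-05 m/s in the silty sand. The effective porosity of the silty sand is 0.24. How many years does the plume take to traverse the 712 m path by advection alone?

Convert K: 1.37e-05 m/s × 86400 = 1.184 m/day.
Hydraulic gradient i = Δh / L = 5.44 / 712 = 0.007640.
Darcy flux q = K · i = 1.184 × 0.007640 = 0.009044 m/day.
Seepage velocity v = q / n_e = 0.009044 / 0.24 = 0.03768 m/day.
Travel time t = L / v = 712 / 0.03768 = 18895 days = 51.73 years.

51.7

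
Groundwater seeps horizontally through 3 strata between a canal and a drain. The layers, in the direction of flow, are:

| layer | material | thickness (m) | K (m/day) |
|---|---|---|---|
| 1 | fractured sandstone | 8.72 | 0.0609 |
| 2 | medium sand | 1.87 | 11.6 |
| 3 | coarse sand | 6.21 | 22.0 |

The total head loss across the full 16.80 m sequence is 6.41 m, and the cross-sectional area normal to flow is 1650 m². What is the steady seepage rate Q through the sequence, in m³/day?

Flow is perpendicular to layering, so the layers act in series and the equivalent K is the thickness-weighted harmonic mean.
Total thickness L = 8.72 + 1.87 + 6.21 = 16.80 m.
Σ(b_i/K_i) = 8.72/0.0609 + 1.87/11.6 + 6.21/22.0 = 143.6 d.
K_eq = L / Σ(b_i/K_i) = 16.80 / 143.6 = 0.1170 m/day.
Q = K_eq · A · (Δh/L) = 0.1170 × 1650 × (6.41/16.80) = 73.64 m³/day.

73.6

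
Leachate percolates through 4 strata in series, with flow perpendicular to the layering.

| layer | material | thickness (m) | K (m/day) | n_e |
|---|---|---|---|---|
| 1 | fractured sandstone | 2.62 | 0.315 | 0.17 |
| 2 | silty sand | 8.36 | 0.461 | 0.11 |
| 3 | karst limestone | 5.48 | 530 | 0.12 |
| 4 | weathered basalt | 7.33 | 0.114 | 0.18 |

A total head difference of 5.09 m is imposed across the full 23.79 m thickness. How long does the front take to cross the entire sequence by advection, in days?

With flow normal to the layers, continuity requires the same specific discharge q through every layer.
Σ(b_i/K_i) = 2.62/0.315 + 8.36/0.461 + 5.48/530 + 7.33/0.114 = 90.76 d.
q = Δh / Σ(b_i/K_i) = 5.09 / 90.76 = 0.05608 m/day.
In each layer the seepage velocity is v_i = q/n_i, so the layer transit time is t_i = b_i·n_i / q:
  layer 1 (fractured sandstone): t_1 = 2.62 × 0.17 / 0.05608 = 7.942 d
  layer 2 (silty sand): t_2 = 8.36 × 0.11 / 0.05608 = 16.40 d
  layer 3 (karst limestone): t_3 = 5.48 × 0.12 / 0.05608 = 11.73 d
  layer 4 (weathered basalt): t_4 = 7.33 × 0.18 / 0.05608 = 23.53 d
Total t = Σ t_i = 59.59 days.

59.6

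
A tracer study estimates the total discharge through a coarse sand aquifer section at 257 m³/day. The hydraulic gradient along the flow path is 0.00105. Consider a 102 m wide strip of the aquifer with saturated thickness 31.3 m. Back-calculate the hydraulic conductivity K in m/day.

76.7

Cross-sectional area A = 102 × 31.3 = 3193 m².
Hydraulic gradient i = 0.00105.
From Q = K·A·i, K = Q / (A·i) = 257 / (3193 × 0.001050) = 76.67 m/day.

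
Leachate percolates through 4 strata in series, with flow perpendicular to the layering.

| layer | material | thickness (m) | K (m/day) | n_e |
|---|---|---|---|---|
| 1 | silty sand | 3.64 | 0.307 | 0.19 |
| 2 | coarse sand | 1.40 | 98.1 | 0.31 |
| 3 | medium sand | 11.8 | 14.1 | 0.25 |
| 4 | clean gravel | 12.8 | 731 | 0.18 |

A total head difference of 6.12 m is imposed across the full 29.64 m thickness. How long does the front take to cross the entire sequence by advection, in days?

13.3

With flow normal to the layers, continuity requires the same specific discharge q through every layer.
Σ(b_i/K_i) = 3.64/0.307 + 1.40/98.1 + 11.8/14.1 + 12.8/731 = 12.73 d.
q = Δh / Σ(b_i/K_i) = 6.12 / 12.73 = 0.4809 m/day.
In each layer the seepage velocity is v_i = q/n_i, so the layer transit time is t_i = b_i·n_i / q:
  layer 1 (silty sand): t_1 = 3.64 × 0.19 / 0.4809 = 1.438 d
  layer 2 (coarse sand): t_2 = 1.40 × 0.31 / 0.4809 = 0.9024 d
  layer 3 (medium sand): t_3 = 11.8 × 0.25 / 0.4809 = 6.134 d
  layer 4 (clean gravel): t_4 = 12.8 × 0.18 / 0.4809 = 4.791 d
Total t = Σ t_i = 13.27 days.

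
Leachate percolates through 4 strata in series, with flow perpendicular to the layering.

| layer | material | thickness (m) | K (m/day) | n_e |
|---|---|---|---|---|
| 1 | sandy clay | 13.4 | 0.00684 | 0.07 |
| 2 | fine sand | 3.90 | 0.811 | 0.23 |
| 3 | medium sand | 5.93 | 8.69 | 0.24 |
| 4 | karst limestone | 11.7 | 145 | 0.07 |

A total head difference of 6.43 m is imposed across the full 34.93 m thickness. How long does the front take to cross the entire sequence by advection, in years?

With flow normal to the layers, continuity requires the same specific discharge q through every layer.
Σ(b_i/K_i) = 13.4/0.00684 + 3.90/0.811 + 5.93/8.69 + 11.7/145 = 1965 d.
q = Δh / Σ(b_i/K_i) = 6.43 / 1965 = 0.003273 m/day.
In each layer the seepage velocity is v_i = q/n_i, so the layer transit time is t_i = b_i·n_i / q:
  layer 1 (sandy clay): t_1 = 13.4 × 0.07 / 0.003273 = 286.6 d
  layer 2 (fine sand): t_2 = 3.90 × 0.23 / 0.003273 = 274.1 d
  layer 3 (medium sand): t_3 = 5.93 × 0.24 / 0.003273 = 434.8 d
  layer 4 (karst limestone): t_4 = 11.7 × 0.07 / 0.003273 = 250.2 d
Total t = Σ t_i = 1246 days = 3.411 years.

3.41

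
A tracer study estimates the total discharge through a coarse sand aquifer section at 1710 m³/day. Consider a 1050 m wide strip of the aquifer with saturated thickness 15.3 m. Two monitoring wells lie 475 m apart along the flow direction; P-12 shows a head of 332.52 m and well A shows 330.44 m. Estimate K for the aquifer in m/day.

Cross-sectional area A = 1050 × 15.3 = 16065 m².
Hydraulic gradient i = (332.52 − 330.44) / 475 = 2.08 / 475 = 0.004379.
From Q = K·A·i, K = Q / (A·i) = 1710 / (16065 × 0.004379) = 24.31 m/day.

24.3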